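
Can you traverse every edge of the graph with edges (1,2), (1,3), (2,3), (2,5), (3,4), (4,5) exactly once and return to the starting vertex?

Step 1: Find the degree of each vertex:
  deg(1) = 2
  deg(2) = 3
  deg(3) = 3
  deg(4) = 2
  deg(5) = 2

Step 2: Count vertices with odd degree:
  Odd-degree vertices: 2, 3 (2 total)

Step 3: Apply Euler's theorem:
  - Eulerian circuit exists iff graph is connected and all vertices have even degree
  - Eulerian path exists iff graph is connected and has 0 or 2 odd-degree vertices

Graph is connected with exactly 2 odd-degree vertices (2, 3).
Eulerian path exists (starting and ending at the odd-degree vertices), but no Eulerian circuit.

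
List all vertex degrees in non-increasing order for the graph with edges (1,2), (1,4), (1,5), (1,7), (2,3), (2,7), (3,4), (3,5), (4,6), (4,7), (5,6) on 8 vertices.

Step 1: Count edges incident to each vertex:
  deg(1) = 4 (neighbors: 2, 4, 5, 7)
  deg(2) = 3 (neighbors: 1, 3, 7)
  deg(3) = 3 (neighbors: 2, 4, 5)
  deg(4) = 4 (neighbors: 1, 3, 6, 7)
  deg(5) = 3 (neighbors: 1, 3, 6)
  deg(6) = 2 (neighbors: 4, 5)
  deg(7) = 3 (neighbors: 1, 2, 4)
  deg(8) = 0 (neighbors: none)

Step 2: Sort degrees in non-increasing order:
  Degrees: [4, 3, 3, 4, 3, 2, 3, 0] -> sorted: [4, 4, 3, 3, 3, 3, 2, 0]

Degree sequence: [4, 4, 3, 3, 3, 3, 2, 0]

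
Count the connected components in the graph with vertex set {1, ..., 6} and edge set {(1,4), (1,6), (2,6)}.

Step 1: Build adjacency list from edges:
  1: 4, 6
  2: 6
  3: (none)
  4: 1
  5: (none)
  6: 1, 2

Step 2: Run BFS/DFS from vertex 1:
  Visited: {1, 4, 6, 2}
  Reached 4 of 6 vertices

Step 3: Only 4 of 6 vertices reached. Graph is disconnected.
Connected components: {1, 2, 4, 6}, {3}, {5}
Number of connected components: 3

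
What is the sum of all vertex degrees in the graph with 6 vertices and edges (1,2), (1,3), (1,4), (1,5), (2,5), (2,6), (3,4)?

Step 1: Count edges incident to each vertex:
  deg(1) = 4 (neighbors: 2, 3, 4, 5)
  deg(2) = 3 (neighbors: 1, 5, 6)
  deg(3) = 2 (neighbors: 1, 4)
  deg(4) = 2 (neighbors: 1, 3)
  deg(5) = 2 (neighbors: 1, 2)
  deg(6) = 1 (neighbors: 2)

Step 2: Sum all degrees:
  4 + 3 + 2 + 2 + 2 + 1 = 14

Verification: sum of degrees = 2 * |E| = 2 * 7 = 14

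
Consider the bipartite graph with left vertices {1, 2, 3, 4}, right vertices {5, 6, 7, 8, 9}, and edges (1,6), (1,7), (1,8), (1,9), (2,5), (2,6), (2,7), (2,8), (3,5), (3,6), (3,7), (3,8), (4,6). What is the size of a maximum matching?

Step 1: List the neighbors of each left vertex:
  1: 6, 7, 8, 9
  2: 5, 6, 7, 8
  3: 5, 6, 7, 8
  4: 6

Step 2: Greedily match left vertices, then look for augmenting paths:
  Match 1 -- 8
  Match 2 -- 5
  Match 3 -- 7
  Match 4 -- 6
  No augmenting path remains.

Step 3: Verify this is maximum:
  Matching size 4 = min(|L|, |R|) = min(4, 5), which is an upper bound, so this matching is maximum.

Maximum matching: {(1,8), (2,5), (3,7), (4,6)}
Size: 4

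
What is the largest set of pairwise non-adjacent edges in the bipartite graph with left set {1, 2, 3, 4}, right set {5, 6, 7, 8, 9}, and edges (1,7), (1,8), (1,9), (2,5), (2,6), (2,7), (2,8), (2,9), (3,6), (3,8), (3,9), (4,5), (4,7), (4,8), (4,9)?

Step 1: List the neighbors of each left vertex:
  1: 7, 8, 9
  2: 5, 6, 7, 8, 9
  3: 6, 8, 9
  4: 5, 7, 8, 9

Step 2: Greedily match left vertices, then look for augmenting paths:
  Match 1 -- 7
  Match 2 -- 5
  Match 3 -- 6
  Match 4 -- 8
  No augmenting path remains.

Step 3: Verify this is maximum:
  Matching size 4 = min(|L|, |R|) = min(4, 5), which is an upper bound, so this matching is maximum.

Maximum matching: {(1,7), (2,5), (3,6), (4,8)}
Size: 4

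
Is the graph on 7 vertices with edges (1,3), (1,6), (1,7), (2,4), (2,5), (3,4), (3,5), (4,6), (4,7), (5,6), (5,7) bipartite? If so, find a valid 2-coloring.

Step 1: Attempt 2-coloring using BFS:
  Start at vertex 1, assign color 0
  Color vertex 3 with color 1 (neighbor of 1)
  Color vertex 6 with color 1 (neighbor of 1)
  Color vertex 7 with color 1 (neighbor of 1)
  Color vertex 4 with color 0 (neighbor of 3)
  Color vertex 5 with color 0 (neighbor of 3)
  Color vertex 2 with color 1 (neighbor of 4)

Step 2: 2-coloring succeeded. No conflicts found.
  Set A (color 0): {1, 4, 5}
  Set B (color 1): {2, 3, 6, 7}

The graph is bipartite with partition {1, 4, 5}, {2, 3, 6, 7}.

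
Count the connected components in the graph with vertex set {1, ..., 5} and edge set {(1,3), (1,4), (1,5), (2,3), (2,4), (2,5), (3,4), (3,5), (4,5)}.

Step 1: Build adjacency list from edges:
  1: 3, 4, 5
  2: 3, 4, 5
  3: 1, 2, 4, 5
  4: 1, 2, 3, 5
  5: 1, 2, 3, 4

Step 2: Run BFS/DFS from vertex 1:
  Visited: {1, 3, 4, 5, 2}
  Reached 5 of 5 vertices

Step 3: All 5 vertices reached from vertex 1, so the graph is connected.
Number of connected components: 1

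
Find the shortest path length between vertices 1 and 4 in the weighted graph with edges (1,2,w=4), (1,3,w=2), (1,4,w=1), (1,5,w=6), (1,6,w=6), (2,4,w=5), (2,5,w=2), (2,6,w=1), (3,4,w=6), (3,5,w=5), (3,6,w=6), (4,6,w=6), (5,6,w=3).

Step 1: Build adjacency list with weights:
  1: 2(w=4), 3(w=2), 4(w=1), 5(w=6), 6(w=6)
  2: 1(w=4), 4(w=5), 5(w=2), 6(w=1)
  3: 1(w=2), 4(w=6), 5(w=5), 6(w=6)
  4: 1(w=1), 2(w=5), 3(w=6), 6(w=6)
  5: 1(w=6), 2(w=2), 3(w=5), 6(w=3)
  6: 1(w=6), 2(w=1), 3(w=6), 4(w=6), 5(w=3)

Step 2: Apply Dijkstra's algorithm from vertex 1:
  Visit vertex 1 (distance=0)
    Update dist[2] = 4
    Update dist[3] = 2
    Update dist[4] = 1
    Update dist[5] = 6
    Update dist[6] = 6
  Visit vertex 4 (distance=1)

Step 3: Shortest path: 1 -> 4
Total weight: 1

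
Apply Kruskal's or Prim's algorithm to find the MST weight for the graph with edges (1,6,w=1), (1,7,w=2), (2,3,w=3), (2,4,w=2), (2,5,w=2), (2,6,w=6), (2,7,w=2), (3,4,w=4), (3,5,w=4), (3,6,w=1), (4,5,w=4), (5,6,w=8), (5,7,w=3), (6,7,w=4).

Apply Kruskal's algorithm (sort edges by weight, add if no cycle):

Sorted edges by weight:
  (1,6) w=1
  (3,6) w=1
  (1,7) w=2
  (2,4) w=2
  (2,5) w=2
  (2,7) w=2
  (2,3) w=3
  (5,7) w=3
  (3,5) w=4
  (3,4) w=4
  (4,5) w=4
  (6,7) w=4
  (2,6) w=6
  (5,6) w=8

Add edge (1,6) w=1 -- no cycle. Running total: 1
Add edge (3,6) w=1 -- no cycle. Running total: 2
Add edge (1,7) w=2 -- no cycle. Running total: 4
Add edge (2,4) w=2 -- no cycle. Running total: 6
Add edge (2,5) w=2 -- no cycle. Running total: 8
Add edge (2,7) w=2 -- no cycle. Running total: 10

MST edges: (1,6,w=1), (3,6,w=1), (1,7,w=2), (2,4,w=2), (2,5,w=2), (2,7,w=2)
Total MST weight: 1 + 1 + 2 + 2 + 2 + 2 = 10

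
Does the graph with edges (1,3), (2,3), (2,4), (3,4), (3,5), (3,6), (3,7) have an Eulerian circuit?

Step 1: Find the degree of each vertex:
  deg(1) = 1
  deg(2) = 2
  deg(3) = 6
  deg(4) = 2
  deg(5) = 1
  deg(6) = 1
  deg(7) = 1

Step 2: Count vertices with odd degree:
  Odd-degree vertices: 1, 5, 6, 7 (4 total)

Step 3: Apply Euler's theorem:
  - Eulerian circuit exists iff graph is connected and all vertices have even degree
  - Eulerian path exists iff graph is connected and has 0 or 2 odd-degree vertices

Graph has 4 odd-degree vertices (need 0 or 2).
Neither Eulerian path nor Eulerian circuit exists.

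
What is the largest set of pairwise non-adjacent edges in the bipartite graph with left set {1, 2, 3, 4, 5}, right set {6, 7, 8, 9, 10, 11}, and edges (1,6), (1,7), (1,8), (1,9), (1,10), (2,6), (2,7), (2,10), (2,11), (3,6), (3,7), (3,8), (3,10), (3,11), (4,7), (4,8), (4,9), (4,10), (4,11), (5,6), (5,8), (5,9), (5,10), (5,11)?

Step 1: List the neighbors of each left vertex:
  1: 6, 7, 8, 9, 10
  2: 6, 7, 10, 11
  3: 6, 7, 8, 10, 11
  4: 7, 8, 9, 10, 11
  5: 6, 8, 9, 10, 11

Step 2: Greedily match left vertices, then look for augmenting paths:
  Match 1 -- 6
  Match 2 -- 7
  Match 3 -- 8
  Match 4 -- 9
  Match 5 -- 10
  No augmenting path remains.

Step 3: Verify this is maximum:
  Matching size 5 = min(|L|, |R|) = min(5, 6), which is an upper bound, so this matching is maximum.

Maximum matching: {(1,6), (2,7), (3,8), (4,9), (5,10)}
Size: 5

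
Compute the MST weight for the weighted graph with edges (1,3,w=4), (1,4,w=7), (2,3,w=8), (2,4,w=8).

Apply Kruskal's algorithm (sort edges by weight, add if no cycle):

Sorted edges by weight:
  (1,3) w=4
  (1,4) w=7
  (2,4) w=8
  (2,3) w=8

Add edge (1,3) w=4 -- no cycle. Running total: 4
Add edge (1,4) w=7 -- no cycle. Running total: 11
Add edge (2,4) w=8 -- no cycle. Running total: 19

MST edges: (1,3,w=4), (1,4,w=7), (2,4,w=8)
Total MST weight: 4 + 7 + 8 = 19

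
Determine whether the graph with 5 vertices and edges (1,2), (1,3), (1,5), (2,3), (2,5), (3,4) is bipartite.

Step 1: Attempt 2-coloring using BFS:
  Start at vertex 1, assign color 0
  Color vertex 2 with color 1 (neighbor of 1)
  Color vertex 3 with color 1 (neighbor of 1)
  Color vertex 5 with color 1 (neighbor of 1)

Step 2: Conflict found! Vertices 2 and 3 are adjacent but have the same color.
This means the graph contains an odd cycle.

The graph is NOT bipartite.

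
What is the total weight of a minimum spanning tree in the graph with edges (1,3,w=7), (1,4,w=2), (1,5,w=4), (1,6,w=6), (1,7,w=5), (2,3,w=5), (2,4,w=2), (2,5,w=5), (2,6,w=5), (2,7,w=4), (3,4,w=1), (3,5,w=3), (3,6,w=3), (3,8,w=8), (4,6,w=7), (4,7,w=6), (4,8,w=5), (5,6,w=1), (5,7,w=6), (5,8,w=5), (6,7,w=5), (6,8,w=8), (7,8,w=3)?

Apply Kruskal's algorithm (sort edges by weight, add if no cycle):

Sorted edges by weight:
  (3,4) w=1
  (5,6) w=1
  (1,4) w=2
  (2,4) w=2
  (3,5) w=3
  (3,6) w=3
  (7,8) w=3
  (1,5) w=4
  (2,7) w=4
  (1,7) w=5
  (2,6) w=5
  (2,3) w=5
  (2,5) w=5
  (4,8) w=5
  (5,8) w=5
  (6,7) w=5
  (1,6) w=6
  (4,7) w=6
  (5,7) w=6
  (1,3) w=7
  (4,6) w=7
  (3,8) w=8
  (6,8) w=8

Add edge (3,4) w=1 -- no cycle. Running total: 1
Add edge (5,6) w=1 -- no cycle. Running total: 2
Add edge (1,4) w=2 -- no cycle. Running total: 4
Add edge (2,4) w=2 -- no cycle. Running total: 6
Add edge (3,5) w=3 -- no cycle. Running total: 9
Skip edge (3,6) w=3 -- would create cycle
Add edge (7,8) w=3 -- no cycle. Running total: 12
Skip edge (1,5) w=4 -- would create cycle
Add edge (2,7) w=4 -- no cycle. Running total: 16

MST edges: (3,4,w=1), (5,6,w=1), (1,4,w=2), (2,4,w=2), (3,5,w=3), (7,8,w=3), (2,7,w=4)
Total MST weight: 1 + 1 + 2 + 2 + 3 + 3 + 4 = 16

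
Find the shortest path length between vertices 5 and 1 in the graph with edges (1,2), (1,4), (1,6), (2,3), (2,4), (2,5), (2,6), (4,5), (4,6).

Step 1: Build adjacency list:
  1: 2, 4, 6
  2: 1, 3, 4, 5, 6
  3: 2
  4: 1, 2, 5, 6
  5: 2, 4
  6: 1, 2, 4

Step 2: BFS from vertex 5 to find shortest path to 1:
  vertex 2 reached at distance 1
  vertex 4 reached at distance 1
  vertex 1 reached at distance 2

Step 3: Shortest path: 5 -> 2 -> 1
Path length: 2 edges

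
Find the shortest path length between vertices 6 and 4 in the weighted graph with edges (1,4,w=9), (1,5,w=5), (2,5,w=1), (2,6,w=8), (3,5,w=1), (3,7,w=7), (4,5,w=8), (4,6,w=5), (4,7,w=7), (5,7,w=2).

Step 1: Build adjacency list with weights:
  1: 4(w=9), 5(w=5)
  2: 5(w=1), 6(w=8)
  3: 5(w=1), 7(w=7)
  4: 1(w=9), 5(w=8), 6(w=5), 7(w=7)
  5: 1(w=5), 2(w=1), 3(w=1), 4(w=8), 7(w=2)
  6: 2(w=8), 4(w=5)
  7: 3(w=7), 4(w=7), 5(w=2)

Step 2: Apply Dijkstra's algorithm from vertex 6:
  Visit vertex 6 (distance=0)
    Update dist[2] = 8
    Update dist[4] = 5
  Visit vertex 4 (distance=5)
    Update dist[1] = 14
    Update dist[5] = 13
    Update dist[7] = 12

Step 3: Shortest path: 6 -> 4
Total weight: 5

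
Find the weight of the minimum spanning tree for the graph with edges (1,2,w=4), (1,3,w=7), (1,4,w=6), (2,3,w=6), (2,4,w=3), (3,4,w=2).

Apply Kruskal's algorithm (sort edges by weight, add if no cycle):

Sorted edges by weight:
  (3,4) w=2
  (2,4) w=3
  (1,2) w=4
  (1,4) w=6
  (2,3) w=6
  (1,3) w=7

Add edge (3,4) w=2 -- no cycle. Running total: 2
Add edge (2,4) w=3 -- no cycle. Running total: 5
Add edge (1,2) w=4 -- no cycle. Running total: 9

MST edges: (3,4,w=2), (2,4,w=3), (1,2,w=4)
Total MST weight: 2 + 3 + 4 = 9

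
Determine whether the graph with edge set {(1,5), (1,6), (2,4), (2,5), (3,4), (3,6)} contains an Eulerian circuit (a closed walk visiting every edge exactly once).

Step 1: Find the degree of each vertex:
  deg(1) = 2
  deg(2) = 2
  deg(3) = 2
  deg(4) = 2
  deg(5) = 2
  deg(6) = 2

Step 2: Count vertices with odd degree:
  All vertices have even degree (0 odd-degree vertices)

Step 3: Apply Euler's theorem:
  - Eulerian circuit exists iff graph is connected and all vertices have even degree
  - Eulerian path exists iff graph is connected and has 0 or 2 odd-degree vertices

Graph is connected with 0 odd-degree vertices.
Both Eulerian circuit and Eulerian path exist.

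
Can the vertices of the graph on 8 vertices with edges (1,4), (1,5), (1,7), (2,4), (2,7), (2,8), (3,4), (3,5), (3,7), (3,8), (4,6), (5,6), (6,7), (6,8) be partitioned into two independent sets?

Step 1: Attempt 2-coloring using BFS:
  Start at vertex 1, assign color 0
  Color vertex 4 with color 1 (neighbor of 1)
  Color vertex 5 with color 1 (neighbor of 1)
  Color vertex 7 with color 1 (neighbor of 1)
  Color vertex 2 with color 0 (neighbor of 4)
  Color vertex 3 with color 0 (neighbor of 4)
  Color vertex 6 with color 0 (neighbor of 4)
  Color vertex 8 with color 1 (neighbor of 2)

Step 2: 2-coloring succeeded. No conflicts found.
  Set A (color 0): {1, 2, 3, 6}
  Set B (color 1): {4, 5, 7, 8}

The graph is bipartite with partition {1, 2, 3, 6}, {4, 5, 7, 8}.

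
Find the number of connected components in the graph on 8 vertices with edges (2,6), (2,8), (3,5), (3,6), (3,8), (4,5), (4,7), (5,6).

Step 1: Build adjacency list from edges:
  1: (none)
  2: 6, 8
  3: 5, 6, 8
  4: 5, 7
  5: 3, 4, 6
  6: 2, 3, 5
  7: 4
  8: 2, 3

Step 2: Run BFS/DFS from vertex 1:
  Visited: {1}
  Reached 1 of 8 vertices

Step 3: Only 1 of 8 vertices reached. Graph is disconnected.
Connected components: {1}, {2, 3, 4, 5, 6, 7, 8}
Number of connected components: 2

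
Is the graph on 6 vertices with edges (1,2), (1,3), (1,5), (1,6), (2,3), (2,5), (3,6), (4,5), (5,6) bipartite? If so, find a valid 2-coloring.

Step 1: Attempt 2-coloring using BFS:
  Start at vertex 1, assign color 0
  Color vertex 2 with color 1 (neighbor of 1)
  Color vertex 3 with color 1 (neighbor of 1)
  Color vertex 5 with color 1 (neighbor of 1)
  Color vertex 6 with color 1 (neighbor of 1)

Step 2: Conflict found! Vertices 2 and 3 are adjacent but have the same color.
This means the graph contains an odd cycle.

The graph is NOT bipartite.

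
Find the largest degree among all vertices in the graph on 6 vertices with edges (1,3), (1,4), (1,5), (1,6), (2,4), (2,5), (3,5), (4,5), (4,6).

Step 1: Count edges incident to each vertex:
  deg(1) = 4 (neighbors: 3, 4, 5, 6)
  deg(2) = 2 (neighbors: 4, 5)
  deg(3) = 2 (neighbors: 1, 5)
  deg(4) = 4 (neighbors: 1, 2, 5, 6)
  deg(5) = 4 (neighbors: 1, 2, 3, 4)
  deg(6) = 2 (neighbors: 1, 4)

Step 2: Find maximum:
  max(4, 2, 2, 4, 4, 2) = 4 (vertex 1)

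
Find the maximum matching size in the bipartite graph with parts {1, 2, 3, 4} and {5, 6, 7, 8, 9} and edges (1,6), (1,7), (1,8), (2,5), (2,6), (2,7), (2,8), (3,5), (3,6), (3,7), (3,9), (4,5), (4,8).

Step 1: List the neighbors of each left vertex:
  1: 6, 7, 8
  2: 5, 6, 7, 8
  3: 5, 6, 7, 9
  4: 5, 8

Step 2: Greedily match left vertices, then look for augmenting paths:
  Match 1 -- 6
  Match 2 -- 5
  Match 3 -- 7
  Match 4 -- 8
  No augmenting path remains.

Step 3: Verify this is maximum:
  Matching size 4 = min(|L|, |R|) = min(4, 5), which is an upper bound, so this matching is maximum.

Maximum matching: {(1,6), (2,5), (3,7), (4,8)}
Size: 4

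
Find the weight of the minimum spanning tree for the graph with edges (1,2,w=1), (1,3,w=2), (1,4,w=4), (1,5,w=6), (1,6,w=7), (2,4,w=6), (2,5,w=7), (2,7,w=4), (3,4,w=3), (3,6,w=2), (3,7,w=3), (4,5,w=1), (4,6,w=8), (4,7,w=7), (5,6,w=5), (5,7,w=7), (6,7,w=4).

Apply Kruskal's algorithm (sort edges by weight, add if no cycle):

Sorted edges by weight:
  (1,2) w=1
  (4,5) w=1
  (1,3) w=2
  (3,6) w=2
  (3,4) w=3
  (3,7) w=3
  (1,4) w=4
  (2,7) w=4
  (6,7) w=4
  (5,6) w=5
  (1,5) w=6
  (2,4) w=6
  (1,6) w=7
  (2,5) w=7
  (4,7) w=7
  (5,7) w=7
  (4,6) w=8

Add edge (1,2) w=1 -- no cycle. Running total: 1
Add edge (4,5) w=1 -- no cycle. Running total: 2
Add edge (1,3) w=2 -- no cycle. Running total: 4
Add edge (3,6) w=2 -- no cycle. Running total: 6
Add edge (3,4) w=3 -- no cycle. Running total: 9
Add edge (3,7) w=3 -- no cycle. Running total: 12

MST edges: (1,2,w=1), (4,5,w=1), (1,3,w=2), (3,6,w=2), (3,4,w=3), (3,7,w=3)
Total MST weight: 1 + 1 + 2 + 2 + 3 + 3 = 12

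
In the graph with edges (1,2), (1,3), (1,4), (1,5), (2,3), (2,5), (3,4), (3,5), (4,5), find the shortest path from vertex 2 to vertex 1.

Step 1: Build adjacency list:
  1: 2, 3, 4, 5
  2: 1, 3, 5
  3: 1, 2, 4, 5
  4: 1, 3, 5
  5: 1, 2, 3, 4

Step 2: BFS from vertex 2 to find shortest path to 1:
  vertex 1 reached at distance 1

Step 3: Shortest path: 2 -> 1
Path length: 1 edge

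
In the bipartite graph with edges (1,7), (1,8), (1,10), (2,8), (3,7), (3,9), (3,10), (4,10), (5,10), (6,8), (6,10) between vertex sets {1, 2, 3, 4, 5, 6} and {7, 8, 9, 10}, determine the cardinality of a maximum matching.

Step 1: List the neighbors of each left vertex:
  1: 7, 8, 10
  2: 8
  3: 7, 9, 10
  4: 10
  5: 10
  6: 8, 10

Step 2: Greedily match left vertices, then look for augmenting paths:
  Match 1 -- 7
  Match 2 -- 8
  Match 3 -- 9
  Match 4 -- 10
  No augmenting path remains.

Step 3: Verify this is maximum:
  Matching size 4 = min(|L|, |R|) = min(6, 4), which is an upper bound, so this matching is maximum.

Maximum matching: {(1,7), (2,8), (3,9), (4,10)}
Size: 4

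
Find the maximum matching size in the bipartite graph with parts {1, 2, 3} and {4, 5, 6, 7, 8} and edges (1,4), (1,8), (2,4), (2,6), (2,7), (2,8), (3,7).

Step 1: List the neighbors of each left vertex:
  1: 4, 8
  2: 4, 6, 7, 8
  3: 7

Step 2: Greedily match left vertices, then look for augmenting paths:
  Match 1 -- 4
  Match 2 -- 6
  Match 3 -- 7
  No augmenting path remains.

Step 3: Verify this is maximum:
  Matching size 3 = min(|L|, |R|) = min(3, 5), which is an upper bound, so this matching is maximum.

Maximum matching: {(1,4), (2,6), (3,7)}
Size: 3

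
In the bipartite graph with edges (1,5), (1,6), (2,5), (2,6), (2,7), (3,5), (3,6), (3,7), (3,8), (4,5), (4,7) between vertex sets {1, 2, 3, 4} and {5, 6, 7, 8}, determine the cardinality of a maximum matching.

Step 1: List the neighbors of each left vertex:
  1: 5, 6
  2: 5, 6, 7
  3: 5, 6, 7, 8
  4: 5, 7

Step 2: Greedily match left vertices, then look for augmenting paths:
  Match 1 -- 5
  Match 2 -- 6
  Match 3 -- 8
  Match 4 -- 7
  No augmenting path remains.

Step 3: Verify this is maximum:
  Matching size 4 = min(|L|, |R|) = min(4, 4), which is an upper bound, so this matching is maximum.

Maximum matching: {(1,5), (2,6), (3,8), (4,7)}
Size: 4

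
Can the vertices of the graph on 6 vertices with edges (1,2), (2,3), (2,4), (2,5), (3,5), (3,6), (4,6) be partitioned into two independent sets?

Step 1: Attempt 2-coloring using BFS:
  Start at vertex 1, assign color 0
  Color vertex 2 with color 1 (neighbor of 1)
  Color vertex 3 with color 0 (neighbor of 2)
  Color vertex 4 with color 0 (neighbor of 2)
  Color vertex 5 with color 0 (neighbor of 2)

Step 2: Conflict found! Vertices 3 and 5 are adjacent but have the same color.
This means the graph contains an odd cycle.

The graph is NOT bipartite.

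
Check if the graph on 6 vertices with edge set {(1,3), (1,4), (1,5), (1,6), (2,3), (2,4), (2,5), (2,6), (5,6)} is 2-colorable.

Step 1: Attempt 2-coloring using BFS:
  Start at vertex 1, assign color 0
  Color vertex 3 with color 1 (neighbor of 1)
  Color vertex 4 with color 1 (neighbor of 1)
  Color vertex 5 with color 1 (neighbor of 1)
  Color vertex 6 with color 1 (neighbor of 1)
  Color vertex 2 with color 0 (neighbor of 3)

Step 2: Conflict found! Vertices 5 and 6 are adjacent but have the same color.
This means the graph contains an odd cycle.

The graph is NOT bipartite.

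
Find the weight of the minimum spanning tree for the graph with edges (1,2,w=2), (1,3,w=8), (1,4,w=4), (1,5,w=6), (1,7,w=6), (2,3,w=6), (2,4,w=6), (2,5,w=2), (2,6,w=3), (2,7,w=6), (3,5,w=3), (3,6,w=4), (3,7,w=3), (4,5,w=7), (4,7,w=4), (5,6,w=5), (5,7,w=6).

Apply Kruskal's algorithm (sort edges by weight, add if no cycle):

Sorted edges by weight:
  (1,2) w=2
  (2,5) w=2
  (2,6) w=3
  (3,5) w=3
  (3,7) w=3
  (1,4) w=4
  (3,6) w=4
  (4,7) w=4
  (5,6) w=5
  (1,7) w=6
  (1,5) w=6
  (2,3) w=6
  (2,4) w=6
  (2,7) w=6
  (5,7) w=6
  (4,5) w=7
  (1,3) w=8

Add edge (1,2) w=2 -- no cycle. Running total: 2
Add edge (2,5) w=2 -- no cycle. Running total: 4
Add edge (2,6) w=3 -- no cycle. Running total: 7
Add edge (3,5) w=3 -- no cycle. Running total: 10
Add edge (3,7) w=3 -- no cycle. Running total: 13
Add edge (1,4) w=4 -- no cycle. Running total: 17

MST edges: (1,2,w=2), (2,5,w=2), (2,6,w=3), (3,5,w=3), (3,7,w=3), (1,4,w=4)
Total MST weight: 2 + 2 + 3 + 3 + 3 + 4 = 17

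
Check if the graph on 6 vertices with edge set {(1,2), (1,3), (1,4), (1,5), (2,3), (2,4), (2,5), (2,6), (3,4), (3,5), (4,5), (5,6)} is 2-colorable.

Step 1: Attempt 2-coloring using BFS:
  Start at vertex 1, assign color 0
  Color vertex 2 with color 1 (neighbor of 1)
  Color vertex 3 with color 1 (neighbor of 1)
  Color vertex 4 with color 1 (neighbor of 1)
  Color vertex 5 with color 1 (neighbor of 1)

Step 2: Conflict found! Vertices 2 and 3 are adjacent but have the same color.
This means the graph contains an odd cycle.

The graph is NOT bipartite.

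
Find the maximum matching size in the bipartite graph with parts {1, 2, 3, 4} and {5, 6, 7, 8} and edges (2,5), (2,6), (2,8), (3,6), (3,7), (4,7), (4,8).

Step 1: List the neighbors of each left vertex:
  1: (none)
  2: 5, 6, 8
  3: 6, 7
  4: 7, 8

Step 2: Greedily match left vertices, then look for augmenting paths:
  Match 2 -- 5
  Match 3 -- 6
  Match 4 -- 7
  No augmenting path remains.

Step 3: Verify this is maximum:
  Matching has size 3. The vertex set {2, 3, 4} covers every edge and has size 3; any matching has at most one edge per cover vertex, so 3 is maximum (König's theorem).

Maximum matching: {(2,5), (3,6), (4,7)}
Size: 3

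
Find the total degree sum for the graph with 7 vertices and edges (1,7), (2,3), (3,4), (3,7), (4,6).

Step 1: Count edges incident to each vertex:
  deg(1) = 1 (neighbors: 7)
  deg(2) = 1 (neighbors: 3)
  deg(3) = 3 (neighbors: 2, 4, 7)
  deg(4) = 2 (neighbors: 3, 6)
  deg(5) = 0 (neighbors: none)
  deg(6) = 1 (neighbors: 4)
  deg(7) = 2 (neighbors: 1, 3)

Step 2: Sum all degrees:
  1 + 1 + 3 + 2 + 0 + 1 + 2 = 10

Verification: sum of degrees = 2 * |E| = 2 * 5 = 10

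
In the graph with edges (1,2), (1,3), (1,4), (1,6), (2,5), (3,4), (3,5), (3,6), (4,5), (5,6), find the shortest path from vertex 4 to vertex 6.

Step 1: Build adjacency list:
  1: 2, 3, 4, 6
  2: 1, 5
  3: 1, 4, 5, 6
  4: 1, 3, 5
  5: 2, 3, 4, 6
  6: 1, 3, 5

Step 2: BFS from vertex 4 to find shortest path to 6:
  vertex 1 reached at distance 1
  vertex 3 reached at distance 1
  vertex 5 reached at distance 1
  vertex 2 reached at distance 2
  vertex 6 reached at distance 2

Step 3: Shortest path: 4 -> 3 -> 6
Path length: 2 edges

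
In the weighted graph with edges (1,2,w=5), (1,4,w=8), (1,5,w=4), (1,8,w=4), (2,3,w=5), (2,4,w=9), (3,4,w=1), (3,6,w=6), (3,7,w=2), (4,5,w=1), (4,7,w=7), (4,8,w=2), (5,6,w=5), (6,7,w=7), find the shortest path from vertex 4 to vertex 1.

Step 1: Build adjacency list with weights:
  1: 2(w=5), 4(w=8), 5(w=4), 8(w=4)
  2: 1(w=5), 3(w=5), 4(w=9)
  3: 2(w=5), 4(w=1), 6(w=6), 7(w=2)
  4: 1(w=8), 2(w=9), 3(w=1), 5(w=1), 7(w=7), 8(w=2)
  5: 1(w=4), 4(w=1), 6(w=5)
  6: 3(w=6), 5(w=5), 7(w=7)
  7: 3(w=2), 4(w=7), 6(w=7)
  8: 1(w=4), 4(w=2)

Step 2: Apply Dijkstra's algorithm from vertex 4:
  Visit vertex 4 (distance=0)
    Update dist[1] = 8
    Update dist[2] = 9
    Update dist[3] = 1
    Update dist[5] = 1
    Update dist[7] = 7
    Update dist[8] = 2
  Visit vertex 3 (distance=1)
    Update dist[2] = 6
    Update dist[6] = 7
    Update dist[7] = 3
  Visit vertex 5 (distance=1)
    Update dist[1] = 5
    Update dist[6] = 6
  Visit vertex 8 (distance=2)
  Visit vertex 7 (distance=3)
  Visit vertex 1 (distance=5)

Step 3: Shortest path: 4 -> 5 -> 1
Total weight: 1 + 4 = 5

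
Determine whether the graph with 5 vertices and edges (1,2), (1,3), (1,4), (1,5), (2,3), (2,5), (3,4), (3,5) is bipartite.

Step 1: Attempt 2-coloring using BFS:
  Start at vertex 1, assign color 0
  Color vertex 2 with color 1 (neighbor of 1)
  Color vertex 3 with color 1 (neighbor of 1)
  Color vertex 4 with color 1 (neighbor of 1)
  Color vertex 5 with color 1 (neighbor of 1)

Step 2: Conflict found! Vertices 2 and 3 are adjacent but have the same color.
This means the graph contains an odd cycle.

The graph is NOT bipartite.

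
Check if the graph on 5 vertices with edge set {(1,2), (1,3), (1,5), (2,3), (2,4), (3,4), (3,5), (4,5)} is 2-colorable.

Step 1: Attempt 2-coloring using BFS:
  Start at vertex 1, assign color 0
  Color vertex 2 with color 1 (neighbor of 1)
  Color vertex 3 with color 1 (neighbor of 1)
  Color vertex 5 with color 1 (neighbor of 1)

Step 2: Conflict found! Vertices 2 and 3 are adjacent but have the same color.
This means the graph contains an odd cycle.

The graph is NOT bipartite.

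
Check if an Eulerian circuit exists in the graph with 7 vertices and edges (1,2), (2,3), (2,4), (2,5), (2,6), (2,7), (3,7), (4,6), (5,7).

Step 1: Find the degree of each vertex:
  deg(1) = 1
  deg(2) = 6
  deg(3) = 2
  deg(4) = 2
  deg(5) = 2
  deg(6) = 2
  deg(7) = 3

Step 2: Count vertices with odd degree:
  Odd-degree vertices: 1, 7 (2 total)

Step 3: Apply Euler's theorem:
  - Eulerian circuit exists iff graph is connected and all vertices have even degree
  - Eulerian path exists iff graph is connected and has 0 or 2 odd-degree vertices

Graph is connected with exactly 2 odd-degree vertices (1, 7).
Eulerian path exists (starting and ending at the odd-degree vertices), but no Eulerian circuit.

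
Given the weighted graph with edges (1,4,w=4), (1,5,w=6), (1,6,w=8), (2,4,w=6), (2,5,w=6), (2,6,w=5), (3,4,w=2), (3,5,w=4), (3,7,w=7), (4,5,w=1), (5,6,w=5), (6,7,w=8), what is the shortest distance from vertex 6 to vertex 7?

Step 1: Build adjacency list with weights:
  1: 4(w=4), 5(w=6), 6(w=8)
  2: 4(w=6), 5(w=6), 6(w=5)
  3: 4(w=2), 5(w=4), 7(w=7)
  4: 1(w=4), 2(w=6), 3(w=2), 5(w=1)
  5: 1(w=6), 2(w=6), 3(w=4), 4(w=1), 6(w=5)
  6: 1(w=8), 2(w=5), 5(w=5), 7(w=8)
  7: 3(w=7), 6(w=8)

Step 2: Apply Dijkstra's algorithm from vertex 6:
  Visit vertex 6 (distance=0)
    Update dist[1] = 8
    Update dist[2] = 5
    Update dist[5] = 5
    Update dist[7] = 8
  Visit vertex 2 (distance=5)
    Update dist[4] = 11
  Visit vertex 5 (distance=5)
    Update dist[3] = 9
    Update dist[4] = 6
  Visit vertex 4 (distance=6)
    Update dist[3] = 8
  Visit vertex 1 (distance=8)
  Visit vertex 3 (distance=8)
  Visit vertex 7 (distance=8)

Step 3: Shortest path: 6 -> 7
Total weight: 8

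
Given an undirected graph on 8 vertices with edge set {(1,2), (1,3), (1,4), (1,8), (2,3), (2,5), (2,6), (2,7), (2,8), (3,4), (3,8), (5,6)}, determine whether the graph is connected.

Step 1: Build adjacency list from edges:
  1: 2, 3, 4, 8
  2: 1, 3, 5, 6, 7, 8
  3: 1, 2, 4, 8
  4: 1, 3
  5: 2, 6
  6: 2, 5
  7: 2
  8: 1, 2, 3

Step 2: Run BFS/DFS from vertex 1:
  Visited: {1, 2, 3, 4, 8, 5, 6, 7}
  Reached 8 of 8 vertices

Step 3: All 8 vertices reached from vertex 1, so the graph is connected.
Answer: Yes, the graph is connected.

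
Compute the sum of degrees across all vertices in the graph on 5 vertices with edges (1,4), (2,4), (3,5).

Step 1: Count edges incident to each vertex:
  deg(1) = 1 (neighbors: 4)
  deg(2) = 1 (neighbors: 4)
  deg(3) = 1 (neighbors: 5)
  deg(4) = 2 (neighbors: 1, 2)
  deg(5) = 1 (neighbors: 3)

Step 2: Sum all degrees:
  1 + 1 + 1 + 2 + 1 = 6

Verification: sum of degrees = 2 * |E| = 2 * 3 = 6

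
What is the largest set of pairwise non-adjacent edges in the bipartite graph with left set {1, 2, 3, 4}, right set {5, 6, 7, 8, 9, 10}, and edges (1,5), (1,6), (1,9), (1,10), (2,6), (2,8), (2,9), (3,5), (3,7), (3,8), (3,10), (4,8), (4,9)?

Step 1: List the neighbors of each left vertex:
  1: 5, 6, 9, 10
  2: 6, 8, 9
  3: 5, 7, 8, 10
  4: 8, 9

Step 2: Greedily match left vertices, then look for augmenting paths:
  Match 1 -- 5
  Match 2 -- 6
  Match 3 -- 7
  Match 4 -- 8
  No augmenting path remains.

Step 3: Verify this is maximum:
  Matching size 4 = min(|L|, |R|) = min(4, 6), which is an upper bound, so this matching is maximum.

Maximum matching: {(1,5), (2,6), (3,7), (4,8)}
Size: 4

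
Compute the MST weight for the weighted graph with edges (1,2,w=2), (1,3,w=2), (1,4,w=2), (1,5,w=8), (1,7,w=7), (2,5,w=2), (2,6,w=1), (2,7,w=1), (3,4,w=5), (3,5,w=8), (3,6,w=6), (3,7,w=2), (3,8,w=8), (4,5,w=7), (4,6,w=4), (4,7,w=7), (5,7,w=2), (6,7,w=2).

Apply Kruskal's algorithm (sort edges by weight, add if no cycle):

Sorted edges by weight:
  (2,7) w=1
  (2,6) w=1
  (1,3) w=2
  (1,2) w=2
  (1,4) w=2
  (2,5) w=2
  (3,7) w=2
  (5,7) w=2
  (6,7) w=2
  (4,6) w=4
  (3,4) w=5
  (3,6) w=6
  (1,7) w=7
  (4,7) w=7
  (4,5) w=7
  (1,5) w=8
  (3,8) w=8
  (3,5) w=8

Add edge (2,7) w=1 -- no cycle. Running total: 1
Add edge (2,6) w=1 -- no cycle. Running total: 2
Add edge (1,3) w=2 -- no cycle. Running total: 4
Add edge (1,2) w=2 -- no cycle. Running total: 6
Add edge (1,4) w=2 -- no cycle. Running total: 8
Add edge (2,5) w=2 -- no cycle. Running total: 10
Skip edge (3,7) w=2 -- would create cycle
Skip edge (5,7) w=2 -- would create cycle
Skip edge (6,7) w=2 -- would create cycle
Skip edge (4,6) w=4 -- would create cycle
Skip edge (3,4) w=5 -- would create cycle
Skip edge (3,6) w=6 -- would create cycle
Skip edge (1,7) w=7 -- would create cycle
Skip edge (4,7) w=7 -- would create cycle
Skip edge (4,5) w=7 -- would create cycle
Skip edge (1,5) w=8 -- would create cycle
Add edge (3,8) w=8 -- no cycle. Running total: 18

MST edges: (2,7,w=1), (2,6,w=1), (1,3,w=2), (1,2,w=2), (1,4,w=2), (2,5,w=2), (3,8,w=8)
Total MST weight: 1 + 1 + 2 + 2 + 2 + 2 + 8 = 18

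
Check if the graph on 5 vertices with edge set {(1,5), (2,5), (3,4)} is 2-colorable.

Step 1: Attempt 2-coloring using BFS:
  Start at vertex 1, assign color 0
  Color vertex 5 with color 1 (neighbor of 1)
  Color vertex 2 with color 0 (neighbor of 5)
  Start new component at vertex 3, assign color 0
  Color vertex 4 with color 1 (neighbor of 3)

Step 2: 2-coloring succeeded. No conflicts found.
  Set A (color 0): {1, 2, 3}
  Set B (color 1): {4, 5}

The graph is bipartite with partition {1, 2, 3}, {4, 5}.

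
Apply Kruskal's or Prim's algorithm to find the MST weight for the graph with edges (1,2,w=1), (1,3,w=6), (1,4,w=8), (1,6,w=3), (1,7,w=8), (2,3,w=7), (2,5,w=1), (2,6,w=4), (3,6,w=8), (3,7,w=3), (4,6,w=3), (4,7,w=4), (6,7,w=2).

Apply Kruskal's algorithm (sort edges by weight, add if no cycle):

Sorted edges by weight:
  (1,2) w=1
  (2,5) w=1
  (6,7) w=2
  (1,6) w=3
  (3,7) w=3
  (4,6) w=3
  (2,6) w=4
  (4,7) w=4
  (1,3) w=6
  (2,3) w=7
  (1,7) w=8
  (1,4) w=8
  (3,6) w=8

Add edge (1,2) w=1 -- no cycle. Running total: 1
Add edge (2,5) w=1 -- no cycle. Running total: 2
Add edge (6,7) w=2 -- no cycle. Running total: 4
Add edge (1,6) w=3 -- no cycle. Running total: 7
Add edge (3,7) w=3 -- no cycle. Running total: 10
Add edge (4,6) w=3 -- no cycle. Running total: 13

MST edges: (1,2,w=1), (2,5,w=1), (6,7,w=2), (1,6,w=3), (3,7,w=3), (4,6,w=3)
Total MST weight: 1 + 1 + 2 + 3 + 3 + 3 = 13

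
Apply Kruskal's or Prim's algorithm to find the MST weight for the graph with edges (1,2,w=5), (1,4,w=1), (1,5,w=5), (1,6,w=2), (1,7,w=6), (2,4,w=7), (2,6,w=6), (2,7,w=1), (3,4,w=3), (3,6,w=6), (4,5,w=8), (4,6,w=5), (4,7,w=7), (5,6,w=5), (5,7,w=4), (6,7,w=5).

Apply Kruskal's algorithm (sort edges by weight, add if no cycle):

Sorted edges by weight:
  (1,4) w=1
  (2,7) w=1
  (1,6) w=2
  (3,4) w=3
  (5,7) w=4
  (1,2) w=5
  (1,5) w=5
  (4,6) w=5
  (5,6) w=5
  (6,7) w=5
  (1,7) w=6
  (2,6) w=6
  (3,6) w=6
  (2,4) w=7
  (4,7) w=7
  (4,5) w=8

Add edge (1,4) w=1 -- no cycle. Running total: 1
Add edge (2,7) w=1 -- no cycle. Running total: 2
Add edge (1,6) w=2 -- no cycle. Running total: 4
Add edge (3,4) w=3 -- no cycle. Running total: 7
Add edge (5,7) w=4 -- no cycle. Running total: 11
Add edge (1,2) w=5 -- no cycle. Running total: 16

MST edges: (1,4,w=1), (2,7,w=1), (1,6,w=2), (3,4,w=3), (5,7,w=4), (1,2,w=5)
Total MST weight: 1 + 1 + 2 + 3 + 4 + 5 = 16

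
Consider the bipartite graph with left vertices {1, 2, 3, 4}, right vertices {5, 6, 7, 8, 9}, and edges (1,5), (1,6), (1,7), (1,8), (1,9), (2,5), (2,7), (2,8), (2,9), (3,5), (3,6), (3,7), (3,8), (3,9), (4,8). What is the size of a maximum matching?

Step 1: List the neighbors of each left vertex:
  1: 5, 6, 7, 8, 9
  2: 5, 7, 8, 9
  3: 5, 6, 7, 8, 9
  4: 8

Step 2: Greedily match left vertices, then look for augmenting paths:
  Match 1 -- 5
  Match 2 -- 7
  Match 3 -- 6
  Match 4 -- 8
  No augmenting path remains.

Step 3: Verify this is maximum:
  Matching size 4 = min(|L|, |R|) = min(4, 5), which is an upper bound, so this matching is maximum.

Maximum matching: {(1,5), (2,7), (3,6), (4,8)}
Size: 4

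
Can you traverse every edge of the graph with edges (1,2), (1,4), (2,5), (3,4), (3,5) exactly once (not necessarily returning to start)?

Step 1: Find the degree of each vertex:
  deg(1) = 2
  deg(2) = 2
  deg(3) = 2
  deg(4) = 2
  deg(5) = 2

Step 2: Count vertices with odd degree:
  All vertices have even degree (0 odd-degree vertices)

Step 3: Apply Euler's theorem:
  - Eulerian circuit exists iff graph is connected and all vertices have even degree
  - Eulerian path exists iff graph is connected and has 0 or 2 odd-degree vertices

Graph is connected with 0 odd-degree vertices.
Both Eulerian circuit and Eulerian path exist.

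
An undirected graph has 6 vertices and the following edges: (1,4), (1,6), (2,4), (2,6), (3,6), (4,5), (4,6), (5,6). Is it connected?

Step 1: Build adjacency list from edges:
  1: 4, 6
  2: 4, 6
  3: 6
  4: 1, 2, 5, 6
  5: 4, 6
  6: 1, 2, 3, 4, 5

Step 2: Run BFS/DFS from vertex 1:
  Visited: {1, 4, 6, 2, 5, 3}
  Reached 6 of 6 vertices

Step 3: All 6 vertices reached from vertex 1, so the graph is connected.
Answer: Yes, the graph is connected.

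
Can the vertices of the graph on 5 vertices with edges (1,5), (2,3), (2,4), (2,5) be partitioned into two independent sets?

Step 1: Attempt 2-coloring using BFS:
  Start at vertex 1, assign color 0
  Color vertex 5 with color 1 (neighbor of 1)
  Color vertex 2 with color 0 (neighbor of 5)
  Color vertex 3 with color 1 (neighbor of 2)
  Color vertex 4 with color 1 (neighbor of 2)

Step 2: 2-coloring succeeded. No conflicts found.
  Set A (color 0): {1, 2}
  Set B (color 1): {3, 4, 5}

The graph is bipartite with partition {1, 2}, {3, 4, 5}.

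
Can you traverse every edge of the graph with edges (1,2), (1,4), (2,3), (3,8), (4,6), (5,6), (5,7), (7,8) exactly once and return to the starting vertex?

Step 1: Find the degree of each vertex:
  deg(1) = 2
  deg(2) = 2
  deg(3) = 2
  deg(4) = 2
  deg(5) = 2
  deg(6) = 2
  deg(7) = 2
  deg(8) = 2

Step 2: Count vertices with odd degree:
  All vertices have even degree (0 odd-degree vertices)

Step 3: Apply Euler's theorem:
  - Eulerian circuit exists iff graph is connected and all vertices have even degree
  - Eulerian path exists iff graph is connected and has 0 or 2 odd-degree vertices

Graph is connected with 0 odd-degree vertices.
Both Eulerian circuit and Eulerian path exist.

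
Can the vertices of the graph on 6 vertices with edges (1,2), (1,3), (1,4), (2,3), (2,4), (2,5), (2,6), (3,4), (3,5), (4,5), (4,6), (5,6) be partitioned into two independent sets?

Step 1: Attempt 2-coloring using BFS:
  Start at vertex 1, assign color 0
  Color vertex 2 with color 1 (neighbor of 1)
  Color vertex 3 with color 1 (neighbor of 1)
  Color vertex 4 with color 1 (neighbor of 1)

Step 2: Conflict found! Vertices 2 and 3 are adjacent but have the same color.
This means the graph contains an odd cycle.

The graph is NOT bipartite.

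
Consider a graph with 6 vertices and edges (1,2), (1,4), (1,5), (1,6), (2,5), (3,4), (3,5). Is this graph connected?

Step 1: Build adjacency list from edges:
  1: 2, 4, 5, 6
  2: 1, 5
  3: 4, 5
  4: 1, 3
  5: 1, 2, 3
  6: 1

Step 2: Run BFS/DFS from vertex 1:
  Visited: {1, 2, 4, 5, 6, 3}
  Reached 6 of 6 vertices

Step 3: All 6 vertices reached from vertex 1, so the graph is connected.
Answer: Yes, the graph is connected.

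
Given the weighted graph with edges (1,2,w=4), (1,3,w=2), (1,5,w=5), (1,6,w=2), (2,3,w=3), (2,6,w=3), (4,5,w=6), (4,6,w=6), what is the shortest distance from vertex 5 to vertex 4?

Step 1: Build adjacency list with weights:
  1: 2(w=4), 3(w=2), 5(w=5), 6(w=2)
  2: 1(w=4), 3(w=3), 6(w=3)
  3: 1(w=2), 2(w=3)
  4: 5(w=6), 6(w=6)
  5: 1(w=5), 4(w=6)
  6: 1(w=2), 2(w=3), 4(w=6)

Step 2: Apply Dijkstra's algorithm from vertex 5:
  Visit vertex 5 (distance=0)
    Update dist[1] = 5
    Update dist[4] = 6
  Visit vertex 1 (distance=5)
    Update dist[2] = 9
    Update dist[3] = 7
    Update dist[6] = 7
  Visit vertex 4 (distance=6)

Step 3: Shortest path: 5 -> 4
Total weight: 6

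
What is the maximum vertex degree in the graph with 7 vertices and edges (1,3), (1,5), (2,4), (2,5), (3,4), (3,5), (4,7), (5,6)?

Step 1: Count edges incident to each vertex:
  deg(1) = 2 (neighbors: 3, 5)
  deg(2) = 2 (neighbors: 4, 5)
  deg(3) = 3 (neighbors: 1, 4, 5)
  deg(4) = 3 (neighbors: 2, 3, 7)
  deg(5) = 4 (neighbors: 1, 2, 3, 6)
  deg(6) = 1 (neighbors: 5)
  deg(7) = 1 (neighbors: 4)

Step 2: Find maximum:
  max(2, 2, 3, 3, 4, 1, 1) = 4 (vertex 5)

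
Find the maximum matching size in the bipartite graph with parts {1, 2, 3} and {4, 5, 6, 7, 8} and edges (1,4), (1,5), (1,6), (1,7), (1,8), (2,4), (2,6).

Step 1: List the neighbors of each left vertex:
  1: 4, 5, 6, 7, 8
  2: 4, 6
  3: (none)

Step 2: Greedily match left vertices, then look for augmenting paths:
  Match 1 -- 4
  Match 2 -- 6
  No augmenting path remains.

Step 3: Verify this is maximum:
  Matching has size 2. The vertex set {1, 2} covers every edge and has size 2; any matching has at most one edge per cover vertex, so 2 is maximum (König's theorem).

Maximum matching: {(1,4), (2,6)}
Size: 2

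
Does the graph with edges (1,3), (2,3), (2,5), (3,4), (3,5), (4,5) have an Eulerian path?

Step 1: Find the degree of each vertex:
  deg(1) = 1
  deg(2) = 2
  deg(3) = 4
  deg(4) = 2
  deg(5) = 3

Step 2: Count vertices with odd degree:
  Odd-degree vertices: 1, 5 (2 total)

Step 3: Apply Euler's theorem:
  - Eulerian circuit exists iff graph is connected and all vertices have even degree
  - Eulerian path exists iff graph is connected and has 0 or 2 odd-degree vertices

Graph is connected with exactly 2 odd-degree vertices (1, 5).
Eulerian path exists (starting and ending at the odd-degree vertices), but no Eulerian circuit.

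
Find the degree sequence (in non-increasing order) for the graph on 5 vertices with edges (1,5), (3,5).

Step 1: Count edges incident to each vertex:
  deg(1) = 1 (neighbors: 5)
  deg(2) = 0 (neighbors: none)
  deg(3) = 1 (neighbors: 5)
  deg(4) = 0 (neighbors: none)
  deg(5) = 2 (neighbors: 1, 3)

Step 2: Sort degrees in non-increasing order:
  Degrees: [1, 0, 1, 0, 2] -> sorted: [2, 1, 1, 0, 0]

Degree sequence: [2, 1, 1, 0, 0]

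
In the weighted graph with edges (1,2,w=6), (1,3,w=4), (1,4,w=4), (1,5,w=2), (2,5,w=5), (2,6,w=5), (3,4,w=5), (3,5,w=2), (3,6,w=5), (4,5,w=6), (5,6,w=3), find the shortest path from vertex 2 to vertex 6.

Step 1: Build adjacency list with weights:
  1: 2(w=6), 3(w=4), 4(w=4), 5(w=2)
  2: 1(w=6), 5(w=5), 6(w=5)
  3: 1(w=4), 4(w=5), 5(w=2), 6(w=5)
  4: 1(w=4), 3(w=5), 5(w=6)
  5: 1(w=2), 2(w=5), 3(w=2), 4(w=6), 6(w=3)
  6: 2(w=5), 3(w=5), 5(w=3)

Step 2: Apply Dijkstra's algorithm from vertex 2:
  Visit vertex 2 (distance=0)
    Update dist[1] = 6
    Update dist[5] = 5
    Update dist[6] = 5
  Visit vertex 5 (distance=5)
    Update dist[3] = 7
    Update dist[4] = 11
  Visit vertex 6 (distance=5)

Step 3: Shortest path: 2 -> 6
Total weight: 5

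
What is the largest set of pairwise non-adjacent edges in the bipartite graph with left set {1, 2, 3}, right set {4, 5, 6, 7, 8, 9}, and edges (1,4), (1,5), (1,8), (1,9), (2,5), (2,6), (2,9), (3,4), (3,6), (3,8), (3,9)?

Step 1: List the neighbors of each left vertex:
  1: 4, 5, 8, 9
  2: 5, 6, 9
  3: 4, 6, 8, 9

Step 2: Greedily match left vertices, then look for augmenting paths:
  Match 1 -- 4
  Match 2 -- 5
  Match 3 -- 6
  No augmenting path remains.

Step 3: Verify this is maximum:
  Matching size 3 = min(|L|, |R|) = min(3, 6), which is an upper bound, so this matching is maximum.

Maximum matching: {(1,4), (2,5), (3,6)}
Size: 3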